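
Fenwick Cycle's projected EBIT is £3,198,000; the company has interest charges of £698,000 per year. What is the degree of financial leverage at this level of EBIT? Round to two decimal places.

1.28

Annual interest charges come to £698,000.00.
Degree of financial leverage = EBIT / (EBIT − interest) = £3,198,000 / £2,500,000.00 = 1.2792.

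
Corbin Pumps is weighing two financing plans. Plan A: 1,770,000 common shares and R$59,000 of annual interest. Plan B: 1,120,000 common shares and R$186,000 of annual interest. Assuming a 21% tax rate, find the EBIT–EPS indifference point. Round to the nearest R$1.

At indifference, (EBIT − 59,000)(1 − t)/1,770,000 = (EBIT − 186,000)(1 − t)/1,120,000.
Cancelling (1 − t) and cross-multiplying: 1,120,000·(EBIT − 59,000) = 1,770,000·(EBIT − 186,000).
Solving, EBIT = (186,000·1,770,000 − 59,000·1,120,000) / (1,770,000 − 1,120,000) = 263,140,000,000 / 650,000 = 404,830.77.

R$404,831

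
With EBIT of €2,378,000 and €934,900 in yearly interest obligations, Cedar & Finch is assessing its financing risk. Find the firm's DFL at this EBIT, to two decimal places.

Interest = €934,900.00.
Degree of financial leverage = EBIT / (EBIT − interest) = €2,378,000 / €1,443,100.00 = 1.6478.

1.65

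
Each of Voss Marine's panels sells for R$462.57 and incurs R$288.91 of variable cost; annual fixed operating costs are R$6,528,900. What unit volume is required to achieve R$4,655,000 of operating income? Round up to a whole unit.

64,402 panels

Each unit contributes R$462.57 − R$288.91 = R$173.66.
Units = (FC + target) / CM = (R$6,528,900 + R$4,655,000) / R$173.66 = 64,401.13, so 64,402 panels.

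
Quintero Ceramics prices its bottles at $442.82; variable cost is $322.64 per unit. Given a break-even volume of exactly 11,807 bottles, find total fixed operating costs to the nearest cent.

Contribution margin per unit = $442.82 − $322.64 = $120.18.
Fixed costs = break-even units × CM = 11,807 × $120.18 = $1,418,965.26.

$1,418,965.26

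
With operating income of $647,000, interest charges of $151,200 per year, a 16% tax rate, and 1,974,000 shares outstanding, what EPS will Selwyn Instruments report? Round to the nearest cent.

$0.21

Pre-tax income = $647,000 − $151,200.00 = $495,800.00.
Net income = $495,800.00 × (1 − 0.16) = $416,472.00.
Per share: $416,472.00 / 1,974,000 shares = $0.21.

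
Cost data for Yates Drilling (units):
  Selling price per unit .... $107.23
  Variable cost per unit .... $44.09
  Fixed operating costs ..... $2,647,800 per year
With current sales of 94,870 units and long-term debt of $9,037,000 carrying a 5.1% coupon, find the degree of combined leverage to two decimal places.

2.08

Total contribution margin = 94,870 × $63.14 = $5,990,091.80.
Subtracting fixed costs: EBIT = $5,990,091.80 − $2,647,800 = $3,342,291.80. Interest = $460,887.00.
DOL = $5,990,091.80 ÷ $3,342,291.80 = 1.7922; DFL = $3,342,291.80 ÷ $2,881,404.80 = 1.1600.
DCL = DOL × DFL = 1.7922 × 1.1600 = 2.0790.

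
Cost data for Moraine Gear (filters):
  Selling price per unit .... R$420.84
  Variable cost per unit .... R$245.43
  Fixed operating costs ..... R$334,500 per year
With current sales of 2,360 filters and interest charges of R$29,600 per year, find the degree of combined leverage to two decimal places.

8.30

Total contribution margin = 2,360 × R$175.41 = R$413,967.60.
Subtracting fixed costs: EBIT = R$413,967.60 − R$334,500 = R$79,467.60. Interest = R$29,600.00, so EBIT − I = R$49,867.60.
DCL = contribution ÷ (EBIT − I) = R$413,967.60 ÷ R$49,867.60 = 8.3013.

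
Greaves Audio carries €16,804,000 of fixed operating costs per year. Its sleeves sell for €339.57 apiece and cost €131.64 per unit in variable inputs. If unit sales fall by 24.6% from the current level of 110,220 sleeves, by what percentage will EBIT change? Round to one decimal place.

-92.2%

Contribution at this volume is 110,220 × €207.93 = €22,918,044.60.
Operating income = contribution − fixed costs = €22,918,044.60 − €16,804,000 = €6,114,044.60.
Degree of operating leverage = €22,918,044.60 / €6,114,044.60 = 3.7484.
So EBIT moves 3.7484 × (-24.6%) = -92.2%.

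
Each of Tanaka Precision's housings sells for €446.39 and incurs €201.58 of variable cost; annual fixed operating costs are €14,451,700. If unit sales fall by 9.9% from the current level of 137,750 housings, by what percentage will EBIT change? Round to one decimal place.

Total contribution margin = 137,750 × €244.81 = €33,722,577.50.
Operating income = contribution − fixed costs = €33,722,577.50 − €14,451,700 = €19,270,877.50.
Degree of operating leverage = €33,722,577.50 / €19,270,877.50 = 1.7499.
%ΔEBIT = DOL × %ΔSales = 1.7499 × -9.9% = -17.3%.

-17.3%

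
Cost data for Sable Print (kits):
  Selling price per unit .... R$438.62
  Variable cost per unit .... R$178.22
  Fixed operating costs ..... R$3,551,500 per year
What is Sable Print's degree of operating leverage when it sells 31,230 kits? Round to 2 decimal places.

Total contribution margin = 31,230 × R$260.40 = R$8,132,292.00.
EBIT = R$8,132,292.00 − R$3,551,500 = R$4,580,792.00.
DOL = contribution ÷ EBIT = R$8,132,292.00 ÷ R$4,580,792.00 = 1.7753.

1.78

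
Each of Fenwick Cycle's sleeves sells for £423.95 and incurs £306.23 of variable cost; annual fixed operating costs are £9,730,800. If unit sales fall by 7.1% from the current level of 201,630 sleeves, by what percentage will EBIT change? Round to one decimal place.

-12.0%

At 201,630 units, contribution = 201,630 × £117.72 = £23,735,883.60.
Operating income = contribution − fixed costs = £23,735,883.60 − £9,730,800 = £14,005,083.60.
DOL = contribution ÷ EBIT = £23,735,883.60 ÷ £14,005,083.60 = 1.6948.
%ΔEBIT = DOL × %ΔSales = 1.6948 × -7.1% = -12.0%.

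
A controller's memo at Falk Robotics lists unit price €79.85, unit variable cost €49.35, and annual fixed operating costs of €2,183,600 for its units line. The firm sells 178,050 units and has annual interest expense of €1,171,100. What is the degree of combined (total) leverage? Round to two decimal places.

2.62

Contribution at this volume is 178,050 × €30.50 = €5,430,525.00.
Operating income = contribution − fixed costs = €5,430,525.00 − €2,183,600 = €3,246,925.00. Interest = €1,171,100.00, so EBIT − I = €2,075,825.00.
Degree of total leverage = total CM / (EBIT − interest) = €5,430,525.00 / €2,075,825.00 = 2.6161.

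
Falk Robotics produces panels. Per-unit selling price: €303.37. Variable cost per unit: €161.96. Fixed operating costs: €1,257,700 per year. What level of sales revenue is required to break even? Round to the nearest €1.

€2,698,172

Contribution margin per unit = €303.37 − €161.96 = €141.41, a CM ratio of €141.41 ÷ €303.37 = 0.4661.
Break-even sales = FC ÷ CM ratio = €1,257,700 × €303.37 / €141.41 = €2,698,172.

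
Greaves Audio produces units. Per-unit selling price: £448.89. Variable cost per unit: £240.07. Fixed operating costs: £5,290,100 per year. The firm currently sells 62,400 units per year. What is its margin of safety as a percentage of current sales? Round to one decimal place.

59.4%

Contribution margin per unit = £448.89 − £240.07 = £208.82. Break-even units = £5,290,100 ÷ £208.82 = 25,333.30; break-even revenue = 25,333.30 × £448.89 = £11,371,865.67.
Current sales = 62,400 × £448.89 = £28,010,736.00.
Margin of safety = (£28,010,736.00 − £11,371,865.67) ÷ £28,010,736.00 = 59.4%.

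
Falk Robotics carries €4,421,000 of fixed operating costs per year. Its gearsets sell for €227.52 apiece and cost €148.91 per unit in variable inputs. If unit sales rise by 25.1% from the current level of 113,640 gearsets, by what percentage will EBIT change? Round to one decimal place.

Total contribution margin = 113,640 × €78.61 = €8,933,240.40.
EBIT = €8,933,240.40 − €4,421,000 = €4,512,240.40.
DOL = contribution ÷ EBIT = €8,933,240.40 ÷ €4,512,240.40 = 1.9798.
%ΔEBIT = DOL × %ΔSales = 1.9798 × +25.1% = +49.7%.

+49.7%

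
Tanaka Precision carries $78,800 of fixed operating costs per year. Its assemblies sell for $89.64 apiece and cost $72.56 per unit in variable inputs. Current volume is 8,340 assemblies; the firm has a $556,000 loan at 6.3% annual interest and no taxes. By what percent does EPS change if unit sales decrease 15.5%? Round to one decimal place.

-77.1%

Total contribution margin = 8,340 × $17.08 = $142,447.20.
EBIT = $142,447.20 − $78,800 = $63,647.20.
Interest = $35,028.00, so EBIT − I = $28,619.20.
DCL = total CM / (EBIT − I) = $142,447.20 / $28,619.20 = 4.9773.
EPS therefore changes by 4.9773 × (-15.5%) = -77.1%.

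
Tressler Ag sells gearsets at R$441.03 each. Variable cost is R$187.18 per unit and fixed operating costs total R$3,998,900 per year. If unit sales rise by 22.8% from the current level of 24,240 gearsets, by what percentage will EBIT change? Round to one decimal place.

+65.1%

At 24,240 units, contribution = 24,240 × R$253.85 = R$6,153,324.00.
EBIT = R$6,153,324.00 − R$3,998,900 = R$2,154,424.00.
So DOL = total CM / EBIT = R$6,153,324.00 / R$2,154,424.00 = 2.8561.
%ΔEBIT = DOL × %ΔSales = 2.8561 × +22.8% = +65.1%.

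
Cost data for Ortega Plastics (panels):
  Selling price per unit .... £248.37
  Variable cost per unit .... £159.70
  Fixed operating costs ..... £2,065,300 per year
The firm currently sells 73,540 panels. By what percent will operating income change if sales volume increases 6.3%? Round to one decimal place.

Contribution at this volume is 73,540 × £88.67 = £6,520,791.80.
Subtracting fixed costs: EBIT = £6,520,791.80 − £2,065,300 = £4,455,491.80.
Degree of operating leverage = £6,520,791.80 / £4,455,491.80 = 1.4635.
So EBIT moves 1.4635 × (+6.3%) = +9.2%.

+9.2%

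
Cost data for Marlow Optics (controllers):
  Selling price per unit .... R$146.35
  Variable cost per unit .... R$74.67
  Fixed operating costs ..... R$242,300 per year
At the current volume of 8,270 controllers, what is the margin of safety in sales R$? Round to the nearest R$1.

Unit CM = price − variable cost = R$146.35 − R$74.67 = R$71.68. Break-even units = R$242,300 ÷ R$71.68 = 3,380.30; break-even revenue = 3,380.30 × R$146.35 = R$494,707.10.
Current sales = 8,270 × R$146.35 = R$1,210,314.50.
Margin of safety = R$1,210,314.50 − R$494,707.10 = R$715,607.

R$715,607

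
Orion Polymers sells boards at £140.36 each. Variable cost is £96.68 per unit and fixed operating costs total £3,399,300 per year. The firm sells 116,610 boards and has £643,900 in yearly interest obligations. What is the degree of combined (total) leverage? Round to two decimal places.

4.85

At 116,610 units, contribution = 116,610 × £43.68 = £5,093,524.80.
Subtracting fixed costs: EBIT = £5,093,524.80 − £3,399,300 = £1,694,224.80. Interest = £643,900.00.
DOL = £5,093,524.80 ÷ £1,694,224.80 = 3.0064; DFL = £1,694,224.80 ÷ £1,050,324.80 = 1.6130.
DCL = DOL × DFL = 3.0064 × 1.6130 = 4.8493.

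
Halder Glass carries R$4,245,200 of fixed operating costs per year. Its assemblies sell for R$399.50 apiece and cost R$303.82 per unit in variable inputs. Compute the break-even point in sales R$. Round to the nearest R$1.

Contribution margin per unit = R$399.50 − R$303.82 = R$95.68, a CM ratio of R$95.68 ÷ R$399.50 = 0.2395.
Break-even sales = FC ÷ CM ratio = R$4,245,200 × R$399.50 / R$95.68 = R$17,725,307.

R$17,725,307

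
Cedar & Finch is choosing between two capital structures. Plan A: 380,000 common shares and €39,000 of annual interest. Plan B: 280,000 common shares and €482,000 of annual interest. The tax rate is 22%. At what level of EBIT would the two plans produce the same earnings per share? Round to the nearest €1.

At indifference, (EBIT − 39,000)(1 − t)/380,000 = (EBIT − 482,000)(1 − t)/280,000.
The (1 − t) factor cancels: (EBIT − 39,000) × 280,000 = (EBIT − 482,000) × 380,000.
Solving, EBIT = (482,000·380,000 − 39,000·280,000) / (380,000 − 280,000) = 172,240,000,000 / 100,000 = 1,722,400.00.

€1,722,400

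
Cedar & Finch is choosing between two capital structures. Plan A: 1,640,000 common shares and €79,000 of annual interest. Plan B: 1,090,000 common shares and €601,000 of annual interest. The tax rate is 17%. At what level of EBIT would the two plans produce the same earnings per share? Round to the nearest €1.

At indifference, (EBIT − 79,000)(1 − t)/1,640,000 = (EBIT − 601,000)(1 − t)/1,090,000.
The (1 − t) factor cancels: (EBIT − 79,000) × 1,090,000 = (EBIT − 601,000) × 1,640,000.
EBIT × (1,640,000 − 1,090,000) = 601,000 × 1,640,000 − 79,000 × 1,090,000 = 899,530,000,000, so EBIT = 899,530,000,000 ÷ 550,000 = 1,635,509.09.

€1,635,509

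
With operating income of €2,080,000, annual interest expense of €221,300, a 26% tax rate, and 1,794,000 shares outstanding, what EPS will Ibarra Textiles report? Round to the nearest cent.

€0.77

Interest = €221,300.00, so EBT = €2,080,000 − €221,300.00 = €1,858,700.00.
After tax at 26%: net income = €1,858,700.00 × 0.74 = €1,375,438.00.
Per share: €1,375,438.00 / 1,794,000 shares = €0.77.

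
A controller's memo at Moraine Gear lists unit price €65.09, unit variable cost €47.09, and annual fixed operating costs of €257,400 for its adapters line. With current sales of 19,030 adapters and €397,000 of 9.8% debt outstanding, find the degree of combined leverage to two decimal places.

7.41

At 19,030 units, contribution = 19,030 × €18.00 = €342,540.00.
Subtracting fixed costs: EBIT = €342,540.00 − €257,400 = €85,140.00. Interest = €38,906.00.
DOL = €342,540.00 ÷ €85,140.00 = 4.0233; DFL = €85,140.00 ÷ €46,234.00 = 1.8415.
DCL = DOL × DFL = 4.0233 × 1.8415 = 7.4089.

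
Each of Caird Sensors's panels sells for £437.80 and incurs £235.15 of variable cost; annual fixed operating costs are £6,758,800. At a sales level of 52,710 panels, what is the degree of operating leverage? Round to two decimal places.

2.72

Contribution at this volume is 52,710 × £202.65 = £10,681,681.50.
EBIT = £10,681,681.50 − £6,758,800 = £3,922,881.50.
DOL = contribution ÷ EBIT = £10,681,681.50 ÷ £3,922,881.50 = 2.7229.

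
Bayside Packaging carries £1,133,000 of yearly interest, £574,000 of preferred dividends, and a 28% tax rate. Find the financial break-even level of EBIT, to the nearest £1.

Preferred dividends are paid after tax, so their pre-tax equivalent is £574,000 ÷ (1 − 0.28) = £797,222.22.
Financial break-even EBIT = interest + D_p ÷ (1 − t) = £1,133,000 + £797,222.22 = £1,930,222.22.

£1,930,222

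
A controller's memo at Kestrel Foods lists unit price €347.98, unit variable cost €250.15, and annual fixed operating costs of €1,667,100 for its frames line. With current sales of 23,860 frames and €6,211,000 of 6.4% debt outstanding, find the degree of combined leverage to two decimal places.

Contribution at this volume is 23,860 × €97.83 = €2,334,223.80.
Subtracting fixed costs: EBIT = €2,334,223.80 − €1,667,100 = €667,123.80. Interest = €397,504.00, so EBIT − I = €269,619.80.
Degree of total leverage = total CM / (EBIT − interest) = €2,334,223.80 / €269,619.80 = 8.6575.

8.66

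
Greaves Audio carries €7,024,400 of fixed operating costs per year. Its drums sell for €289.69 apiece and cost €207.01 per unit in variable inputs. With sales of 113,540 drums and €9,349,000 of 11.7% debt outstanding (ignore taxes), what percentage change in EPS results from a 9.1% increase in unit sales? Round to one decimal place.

+67.3%

At 113,540 units, contribution = 113,540 × €82.68 = €9,387,487.20.
Operating income = contribution − fixed costs = €9,387,487.20 − €7,024,400 = €2,363,087.20.
After interest of €1,093,833.00, pre-tax earnings = €1,269,254.20.
Degree of combined leverage = contribution ÷ (EBIT − I) = €9,387,487.20 ÷ €1,269,254.20 = 7.3961.
%ΔEPS = DCL × %ΔSales = 7.3961 × +9.1% = +67.3%.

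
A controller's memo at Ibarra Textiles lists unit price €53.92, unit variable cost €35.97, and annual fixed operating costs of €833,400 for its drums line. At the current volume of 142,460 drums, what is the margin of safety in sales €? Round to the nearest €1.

€5,177,993

Unit CM = price − variable cost = €53.92 − €35.97 = €17.95. Break-even units = €833,400 ÷ €17.95 = 46,428.97; break-even revenue = 46,428.97 × €53.92 = €2,503,450.03.
Current sales = 142,460 × €53.92 = €7,681,443.20.
Margin of safety = €7,681,443.20 − €2,503,450.03 = €5,177,993.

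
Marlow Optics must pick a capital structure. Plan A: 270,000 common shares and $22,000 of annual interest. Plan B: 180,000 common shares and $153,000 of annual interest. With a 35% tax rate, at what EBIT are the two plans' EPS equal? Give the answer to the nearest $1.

At indifference, (EBIT − 22,000)(1 − t)/270,000 = (EBIT − 153,000)(1 − t)/180,000.
The (1 − t) factor cancels: (EBIT − 22,000) × 180,000 = (EBIT − 153,000) × 270,000.
EBIT × (270,000 − 180,000) = 153,000 × 270,000 − 22,000 × 180,000 = 37,350,000,000, so EBIT = 37,350,000,000 ÷ 90,000 = 415,000.00.

$415,000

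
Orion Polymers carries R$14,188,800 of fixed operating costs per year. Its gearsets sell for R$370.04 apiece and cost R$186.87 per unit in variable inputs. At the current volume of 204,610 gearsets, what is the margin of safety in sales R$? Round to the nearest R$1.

Each unit contributes R$370.04 − R$186.87 = R$183.17. Break-even units = R$14,188,800 ÷ R$183.17 = 77,462.47; break-even revenue = 77,462.47 × R$370.04 = R$28,664,211.13.
Actual sales revenue = 204,610 × R$370.04 = R$75,713,884.40.
Margin of safety = R$75,713,884.40 − R$28,664,211.13 = R$47,049,673.

R$47,049,673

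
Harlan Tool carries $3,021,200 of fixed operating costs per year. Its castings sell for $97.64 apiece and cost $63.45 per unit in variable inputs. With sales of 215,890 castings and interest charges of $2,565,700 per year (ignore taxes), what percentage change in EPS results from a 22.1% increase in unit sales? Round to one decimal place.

Contribution at this volume is 215,890 × $34.19 = $7,381,279.10.
Subtracting fixed costs: EBIT = $7,381,279.10 − $3,021,200 = $4,360,079.10.
Interest = $2,565,700.00, so EBIT − I = $1,794,379.10.
Degree of combined leverage = contribution ÷ (EBIT − I) = $7,381,279.10 ÷ $1,794,379.10 = 4.1136.
%ΔEPS = DCL × %ΔSales = 4.1136 × +22.1% = +90.9%.

+90.9%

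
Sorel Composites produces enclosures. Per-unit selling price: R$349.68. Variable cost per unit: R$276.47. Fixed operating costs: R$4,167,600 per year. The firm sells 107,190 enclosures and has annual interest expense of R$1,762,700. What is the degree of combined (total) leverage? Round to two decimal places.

Contribution at this volume is 107,190 × R$73.21 = R$7,847,379.90.
Subtracting fixed costs: EBIT = R$7,847,379.90 − R$4,167,600 = R$3,679,779.90. Interest = R$1,762,700.00, so EBIT − I = R$1,917,079.90.
DCL = contribution ÷ (EBIT − I) = R$7,847,379.90 ÷ R$1,917,079.90 = 4.0934.

4.09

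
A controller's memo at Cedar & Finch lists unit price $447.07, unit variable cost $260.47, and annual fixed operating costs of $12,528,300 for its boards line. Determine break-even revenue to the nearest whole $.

$30,016,222

Contribution margin per unit = $447.07 − $260.47 = $186.60, a CM ratio of $186.60 ÷ $447.07 = 0.4174.
Break-even sales = FC ÷ CM ratio = $12,528,300 × $447.07 / $186.60 = $30,016,222.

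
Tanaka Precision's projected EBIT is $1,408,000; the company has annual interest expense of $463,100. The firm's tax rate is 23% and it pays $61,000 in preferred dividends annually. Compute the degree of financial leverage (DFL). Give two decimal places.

1.63

Annual interest charges come to $463,100.00.
Preferred dividends grossed up pre-tax: $61,000 / (1 − 0.23) = $79,220.78.
DFL = EBIT ÷ [EBIT − I − D_p/(1−t)] = $1,408,000 ÷ [$1,408,000 − $463,100.00 − $79,220.78] = $1,408,000 ÷ $865,679.22 = 1.6265.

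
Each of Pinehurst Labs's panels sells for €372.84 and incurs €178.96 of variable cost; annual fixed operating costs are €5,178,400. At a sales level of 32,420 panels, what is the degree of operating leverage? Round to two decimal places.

Total contribution margin = 32,420 × €193.88 = €6,285,589.60.
EBIT = €6,285,589.60 − €5,178,400 = €1,107,189.60.
So DOL = total CM / EBIT = €6,285,589.60 / €1,107,189.60 = 5.6771.

5.68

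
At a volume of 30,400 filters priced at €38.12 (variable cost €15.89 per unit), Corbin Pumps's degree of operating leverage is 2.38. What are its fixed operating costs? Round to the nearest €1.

€391,846

Total contribution margin = 30,400 × €22.23 = €675,792.00.
Since DOL = CM ÷ EBIT, EBIT = €675,792.00 ÷ 2.38 = €283,946.22.
Fixed costs = CM − EBIT = €675,792.00 − €283,946.22 = €391,846.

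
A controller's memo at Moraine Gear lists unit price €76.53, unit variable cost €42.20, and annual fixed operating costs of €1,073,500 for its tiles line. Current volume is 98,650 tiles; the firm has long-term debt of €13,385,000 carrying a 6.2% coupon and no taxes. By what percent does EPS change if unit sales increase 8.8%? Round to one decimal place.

+20.1%

At 98,650 units, contribution = 98,650 × €34.33 = €3,386,654.50.
Subtracting fixed costs: EBIT = €3,386,654.50 − €1,073,500 = €2,313,154.50.
After interest of €829,870.00, pre-tax earnings = €1,483,284.50.
DCL = total CM / (EBIT − I) = €3,386,654.50 / €1,483,284.50 = 2.2832.
EPS therefore changes by 2.2832 × (+8.8%) = +20.1%.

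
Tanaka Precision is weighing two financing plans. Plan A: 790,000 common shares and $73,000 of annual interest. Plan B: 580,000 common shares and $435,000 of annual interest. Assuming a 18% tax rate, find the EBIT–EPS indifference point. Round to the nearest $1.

$1,434,810

At indifference, (EBIT − 73,000)(1 − t)/790,000 = (EBIT − 435,000)(1 − t)/580,000.
Cancelling (1 − t) and cross-multiplying: 580,000·(EBIT − 73,000) = 790,000·(EBIT − 435,000).
Solving, EBIT = (435,000·790,000 − 73,000·580,000) / (790,000 − 580,000) = 301,310,000,000 / 210,000 = 1,434,809.52.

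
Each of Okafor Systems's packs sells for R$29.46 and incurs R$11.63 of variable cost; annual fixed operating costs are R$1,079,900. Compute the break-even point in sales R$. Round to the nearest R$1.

R$1,784,288

Contribution margin per unit = R$29.46 − R$11.63 = R$17.83, a CM ratio of R$17.83 ÷ R$29.46 = 0.6052.
Break-even sales = FC ÷ CM ratio = R$1,079,900 × R$29.46 / R$17.83 = R$1,784,288.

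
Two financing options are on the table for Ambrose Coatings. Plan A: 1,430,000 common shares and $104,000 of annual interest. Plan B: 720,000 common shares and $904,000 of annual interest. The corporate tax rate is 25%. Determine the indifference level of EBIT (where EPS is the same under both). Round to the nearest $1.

Set EPS_A = EPS_B: (EBIT − $104,000)(1 − 0.25) ÷ 1,430,000 = (EBIT − $904,000)(1 − 0.25) ÷ 720,000.
The (1 − t) factor cancels: (EBIT − 104,000) × 720,000 = (EBIT − 904,000) × 1,430,000.
EBIT × (1,430,000 − 720,000) = 904,000 × 1,430,000 − 104,000 × 720,000 = 1,217,840,000,000, so EBIT = 1,217,840,000,000 ÷ 710,000 = 1,715,267.61.

$1,715,268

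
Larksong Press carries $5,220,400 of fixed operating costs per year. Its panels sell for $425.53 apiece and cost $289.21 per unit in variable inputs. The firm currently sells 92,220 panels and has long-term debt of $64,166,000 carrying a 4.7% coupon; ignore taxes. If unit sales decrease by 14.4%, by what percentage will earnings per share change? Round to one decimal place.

-41.8%

At 92,220 units, contribution = 92,220 × $136.32 = $12,571,430.40.
EBIT = $12,571,430.40 − $5,220,400 = $7,351,030.40.
Interest = $3,015,802.00, so EBIT − I = $4,335,228.40.
Degree of combined leverage = contribution ÷ (EBIT − I) = $12,571,430.40 ÷ $4,335,228.40 = 2.8998.
EPS therefore changes by 2.8998 × (-14.4%) = -41.8%.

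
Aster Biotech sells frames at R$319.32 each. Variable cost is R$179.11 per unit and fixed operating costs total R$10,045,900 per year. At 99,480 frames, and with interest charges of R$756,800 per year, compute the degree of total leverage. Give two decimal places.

Total contribution margin = 99,480 × R$140.21 = R$13,948,090.80.
EBIT = R$13,948,090.80 − R$10,045,900 = R$3,902,190.80. Interest = R$756,800.00, so EBIT − I = R$3,145,390.80.
DCL = contribution ÷ (EBIT − I) = R$13,948,090.80 ÷ R$3,145,390.80 = 4.4345.

4.43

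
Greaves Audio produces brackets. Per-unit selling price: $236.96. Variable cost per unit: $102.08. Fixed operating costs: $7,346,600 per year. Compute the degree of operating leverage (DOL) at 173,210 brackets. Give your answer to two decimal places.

At 173,210 units, contribution = 173,210 × $134.88 = $23,362,564.80.
EBIT = $23,362,564.80 − $7,346,600 = $16,015,964.80.
Degree of operating leverage = $23,362,564.80 / $16,015,964.80 = 1.4587.

1.46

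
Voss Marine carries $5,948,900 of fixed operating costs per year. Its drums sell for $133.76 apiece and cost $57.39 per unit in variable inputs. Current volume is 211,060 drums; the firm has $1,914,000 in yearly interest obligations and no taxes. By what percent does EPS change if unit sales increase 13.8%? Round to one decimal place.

+26.9%

At 211,060 units, contribution = 211,060 × $76.37 = $16,118,652.20.
Subtracting fixed costs: EBIT = $16,118,652.20 − $5,948,900 = $10,169,752.20.
After interest of $1,914,000.00, pre-tax earnings = $8,255,752.20.
Degree of combined leverage = contribution ÷ (EBIT − I) = $16,118,652.20 ÷ $8,255,752.20 = 1.9524.
%ΔEPS = DCL × %ΔSales = 1.9524 × +13.8% = +26.9%.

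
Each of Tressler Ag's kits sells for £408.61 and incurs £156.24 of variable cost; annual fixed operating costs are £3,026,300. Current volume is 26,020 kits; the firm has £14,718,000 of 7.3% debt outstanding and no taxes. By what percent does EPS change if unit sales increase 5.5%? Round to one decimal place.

+14.6%

At 26,020 units, contribution = 26,020 × £252.37 = £6,566,667.40.
EBIT = £6,566,667.40 − £3,026,300 = £3,540,367.40.
After interest of £1,074,414.00, pre-tax earnings = £2,465,953.40.
DCL = total CM / (EBIT − I) = £6,566,667.40 / £2,465,953.40 = 2.6629.
%ΔEPS = DCL × %ΔSales = 2.6629 × +5.5% = +14.6%.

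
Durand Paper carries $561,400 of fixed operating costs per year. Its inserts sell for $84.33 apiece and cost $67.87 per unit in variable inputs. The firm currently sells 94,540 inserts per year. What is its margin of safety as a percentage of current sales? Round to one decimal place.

63.9%

Each unit contributes $84.33 − $67.87 = $16.46. Break-even units = $561,400 ÷ $16.46 = 34,106.93; break-even revenue = 34,106.93 × $84.33 = $2,876,237.06.
Actual sales revenue = 94,540 × $84.33 = $7,972,558.20.
Margin of safety = ($7,972,558.20 − $2,876,237.06) ÷ $7,972,558.20 = 63.9%.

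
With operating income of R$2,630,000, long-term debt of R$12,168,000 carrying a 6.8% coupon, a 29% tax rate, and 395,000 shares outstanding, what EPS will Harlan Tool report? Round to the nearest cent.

R$3.24

Interest = R$827,424.00, so EBT = R$2,630,000 − R$827,424.00 = R$1,802,576.00.
Net income = R$1,802,576.00 × (1 − 0.29) = R$1,279,828.96.
EPS = R$1,279,828.96 ÷ 395,000 = R$3.24.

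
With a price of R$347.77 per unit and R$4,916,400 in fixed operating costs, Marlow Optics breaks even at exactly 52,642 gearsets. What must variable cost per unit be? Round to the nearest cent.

R$254.38

At break-even, FC = Q × (P − VC), so P − VC = R$4,916,400 ÷ 52,642 = R$93.3931.
Hence VC = price − CM = R$347.77 − R$93.3931 = R$254.38.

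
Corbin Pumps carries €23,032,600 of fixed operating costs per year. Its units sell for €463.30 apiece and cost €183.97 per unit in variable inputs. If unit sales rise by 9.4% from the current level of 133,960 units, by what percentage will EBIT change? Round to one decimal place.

+24.4%

Total contribution margin = 133,960 × €279.33 = €37,419,046.80.
Subtracting fixed costs: EBIT = €37,419,046.80 − €23,032,600 = €14,386,446.80.
So DOL = total CM / EBIT = €37,419,046.80 / €14,386,446.80 = 2.6010.
%ΔEBIT = DOL × %ΔSales = 2.6010 × +9.4% = +24.4%.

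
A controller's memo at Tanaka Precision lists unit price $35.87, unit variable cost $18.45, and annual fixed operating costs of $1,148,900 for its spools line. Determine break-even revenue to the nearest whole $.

Contribution margin per unit = $35.87 − $18.45 = $17.42, a CM ratio of $17.42 ÷ $35.87 = 0.4856.
Break-even revenue = fixed costs × price ÷ CM = $1,148,900 × $35.87 ÷ $17.42 = $2,365,732.

$2,365,732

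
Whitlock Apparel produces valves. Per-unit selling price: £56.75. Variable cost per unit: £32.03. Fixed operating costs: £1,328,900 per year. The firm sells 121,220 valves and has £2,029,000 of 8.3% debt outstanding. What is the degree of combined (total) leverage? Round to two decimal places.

Contribution at this volume is 121,220 × £24.72 = £2,996,558.40.
EBIT = £2,996,558.40 − £1,328,900 = £1,667,658.40. Interest = £168,407.00, so EBIT − I = £1,499,251.40.
DCL = contribution ÷ (EBIT − I) = £2,996,558.40 ÷ £1,499,251.40 = 1.9987.

2.00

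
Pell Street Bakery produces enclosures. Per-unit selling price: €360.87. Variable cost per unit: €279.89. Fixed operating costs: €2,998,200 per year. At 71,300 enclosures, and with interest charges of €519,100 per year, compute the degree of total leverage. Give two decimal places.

Contribution at this volume is 71,300 × €80.98 = €5,773,874.00.
EBIT = €5,773,874.00 − €2,998,200 = €2,775,674.00. Interest = €519,100.00.
DOL = €5,773,874.00 ÷ €2,775,674.00 = 2.0802; DFL = €2,775,674.00 ÷ €2,256,574.00 = 1.2300.
Combined leverage = 2.0802 × 1.2300 = 2.5586.

2.56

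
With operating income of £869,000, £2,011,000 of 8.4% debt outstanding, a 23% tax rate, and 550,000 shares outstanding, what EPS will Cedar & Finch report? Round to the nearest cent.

Interest = £168,924.00, so EBT = £869,000 − £168,924.00 = £700,076.00.
Net income = £700,076.00 × (1 − 0.23) = £539,058.52.
EPS = £539,058.52 ÷ 550,000 = £0.98.

£0.98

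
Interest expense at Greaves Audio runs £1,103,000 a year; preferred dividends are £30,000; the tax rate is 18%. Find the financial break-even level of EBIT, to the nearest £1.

Preferred dividends are paid after tax, so their pre-tax equivalent is £30,000 ÷ (1 − 0.18) = £36,585.37.
Financial break-even EBIT = interest + D_p ÷ (1 − t) = £1,103,000 + £36,585.37 = £1,139,585.37.

£1,139,585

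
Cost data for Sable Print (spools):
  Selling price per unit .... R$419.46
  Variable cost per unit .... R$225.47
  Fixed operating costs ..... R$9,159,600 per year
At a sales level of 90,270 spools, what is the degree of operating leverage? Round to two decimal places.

Contribution at this volume is 90,270 × R$193.99 = R$17,511,477.30.
Subtracting fixed costs: EBIT = R$17,511,477.30 − R$9,159,600 = R$8,351,877.30.
So DOL = total CM / EBIT = R$17,511,477.30 / R$8,351,877.30 = 2.0967.

2.10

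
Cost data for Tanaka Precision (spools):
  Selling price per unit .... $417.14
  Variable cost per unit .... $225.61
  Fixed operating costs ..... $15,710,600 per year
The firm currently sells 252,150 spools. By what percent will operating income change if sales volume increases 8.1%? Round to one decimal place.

+12.0%

Total contribution margin = 252,150 × $191.53 = $48,294,289.50.
Operating income = contribution − fixed costs = $48,294,289.50 − $15,710,600 = $32,583,689.50.
So DOL = total CM / EBIT = $48,294,289.50 / $32,583,689.50 = 1.4822.
So EBIT moves 1.4822 × (+8.1%) = +12.0%.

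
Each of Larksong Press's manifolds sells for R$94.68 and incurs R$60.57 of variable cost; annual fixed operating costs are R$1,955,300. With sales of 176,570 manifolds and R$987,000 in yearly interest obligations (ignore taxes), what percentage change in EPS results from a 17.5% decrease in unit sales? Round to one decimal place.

-34.2%

At 176,570 units, contribution = 176,570 × R$34.11 = R$6,022,802.70.
Operating income = contribution − fixed costs = R$6,022,802.70 − R$1,955,300 = R$4,067,502.70.
After interest of R$987,000.00, pre-tax earnings = R$3,080,502.70.
Degree of combined leverage = contribution ÷ (EBIT − I) = R$6,022,802.70 ÷ R$3,080,502.70 = 1.9551.
EPS therefore changes by 1.9551 × (-17.5%) = -34.2%.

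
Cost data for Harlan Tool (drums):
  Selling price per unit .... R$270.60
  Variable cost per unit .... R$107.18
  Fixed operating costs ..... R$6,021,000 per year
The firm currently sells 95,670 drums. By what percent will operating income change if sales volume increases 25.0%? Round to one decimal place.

+40.7%

At 95,670 units, contribution = 95,670 × R$163.42 = R$15,634,391.40.
Operating income = contribution − fixed costs = R$15,634,391.40 − R$6,021,000 = R$9,613,391.40.
DOL = contribution ÷ EBIT = R$15,634,391.40 ÷ R$9,613,391.40 = 1.6263.
Operating income changes by 1.6263 × +25.0% = +40.7%.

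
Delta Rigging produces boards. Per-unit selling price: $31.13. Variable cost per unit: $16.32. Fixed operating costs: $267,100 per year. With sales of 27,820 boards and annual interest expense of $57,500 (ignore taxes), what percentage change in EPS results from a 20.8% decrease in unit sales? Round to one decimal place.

Total contribution margin = 27,820 × $14.81 = $412,014.20.
EBIT = $412,014.20 − $267,100 = $144,914.20.
Interest = $57,500.00, so EBIT − I = $87,414.20.
DCL = total CM / (EBIT − I) = $412,014.20 / $87,414.20 = 4.7134.
%ΔEPS = DCL × %ΔSales = 4.7134 × -20.8% = -98.0%.

-98.0%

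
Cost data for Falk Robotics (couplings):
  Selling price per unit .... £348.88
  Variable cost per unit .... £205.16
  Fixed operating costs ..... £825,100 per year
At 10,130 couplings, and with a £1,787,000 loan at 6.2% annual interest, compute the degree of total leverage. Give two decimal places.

2.80

Contribution at this volume is 10,130 × £143.72 = £1,455,883.60.
Operating income = contribution − fixed costs = £1,455,883.60 − £825,100 = £630,783.60. Interest = £110,794.00, so EBIT − I = £519,989.60.
Degree of total leverage = total CM / (EBIT − interest) = £1,455,883.60 / £519,989.60 = 2.7998.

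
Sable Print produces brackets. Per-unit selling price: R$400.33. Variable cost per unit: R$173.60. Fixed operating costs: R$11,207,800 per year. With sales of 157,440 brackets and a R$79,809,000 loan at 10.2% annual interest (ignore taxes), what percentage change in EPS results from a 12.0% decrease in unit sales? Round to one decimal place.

Total contribution margin = 157,440 × R$226.73 = R$35,696,371.20.
Operating income = contribution − fixed costs = R$35,696,371.20 − R$11,207,800 = R$24,488,571.20.
After interest of R$8,140,518.00, pre-tax earnings = R$16,348,053.20.
Degree of combined leverage = contribution ÷ (EBIT − I) = R$35,696,371.20 ÷ R$16,348,053.20 = 2.1835.
%ΔEPS = DCL × %ΔSales = 2.1835 × -12.0% = -26.2%.

-26.2%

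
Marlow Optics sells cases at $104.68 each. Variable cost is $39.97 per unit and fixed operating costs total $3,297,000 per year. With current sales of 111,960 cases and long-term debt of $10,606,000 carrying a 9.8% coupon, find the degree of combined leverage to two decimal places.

2.49

At 111,960 units, contribution = 111,960 × $64.71 = $7,244,931.60.
Subtracting fixed costs: EBIT = $7,244,931.60 − $3,297,000 = $3,947,931.60. Interest = $1,039,388.00.
DOL = $7,244,931.60 ÷ $3,947,931.60 = 1.8351; DFL = $3,947,931.60 ÷ $2,908,543.60 = 1.3574.
DCL = DOL × DFL = 1.8351 × 1.3574 = 2.4910.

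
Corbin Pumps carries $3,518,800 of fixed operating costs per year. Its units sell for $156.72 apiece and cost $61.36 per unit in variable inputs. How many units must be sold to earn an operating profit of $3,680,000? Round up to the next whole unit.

75,491 units

Contribution margin per unit = $156.72 − $61.36 = $95.36.
Need Q such that Q × $95.36 − $3,518,800 = $3,680,000, i.e. Q = $7,198,800 / $95.36 = 75,490.77 → 75,491.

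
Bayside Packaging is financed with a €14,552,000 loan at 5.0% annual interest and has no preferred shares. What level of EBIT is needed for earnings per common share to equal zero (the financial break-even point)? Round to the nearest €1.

Annual interest = 5.0% × €14,552,000 = €727,600.00.
With no preferred dividends, EPS = 0 when EBIT exactly covers interest, so the financial break-even EBIT is €727,600.00.

€727,600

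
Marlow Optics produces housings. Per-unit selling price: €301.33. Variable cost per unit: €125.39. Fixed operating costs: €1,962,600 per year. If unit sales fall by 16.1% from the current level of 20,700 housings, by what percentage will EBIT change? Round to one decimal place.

Contribution at this volume is 20,700 × €175.94 = €3,641,958.00.
EBIT = €3,641,958.00 − €1,962,600 = €1,679,358.00.
So DOL = total CM / EBIT = €3,641,958.00 / €1,679,358.00 = 2.1687.
So EBIT moves 2.1687 × (-16.1%) = -34.9%.

-34.9%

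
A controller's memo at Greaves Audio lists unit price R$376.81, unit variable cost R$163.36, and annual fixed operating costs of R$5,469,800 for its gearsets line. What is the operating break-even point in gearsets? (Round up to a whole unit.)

Contribution margin per unit = R$376.81 − R$163.36 = R$213.45.
Units to break even: R$5,469,800 ÷ R$213.45 = 25,625.67, rounded up to 25,626.

25,626 gearsets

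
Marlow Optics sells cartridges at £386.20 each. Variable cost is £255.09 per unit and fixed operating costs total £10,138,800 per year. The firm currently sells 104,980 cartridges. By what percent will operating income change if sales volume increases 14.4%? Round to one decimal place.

+54.7%

At 104,980 units, contribution = 104,980 × £131.11 = £13,763,927.80.
EBIT = £13,763,927.80 − £10,138,800 = £3,625,127.80.
So DOL = total CM / EBIT = £13,763,927.80 / £3,625,127.80 = 3.7968.
So EBIT moves 3.7968 × (+14.4%) = +54.7%.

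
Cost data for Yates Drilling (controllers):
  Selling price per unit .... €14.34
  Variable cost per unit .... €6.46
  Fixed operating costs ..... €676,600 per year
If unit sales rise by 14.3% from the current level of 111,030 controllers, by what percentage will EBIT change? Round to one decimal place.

+63.1%

Total contribution margin = 111,030 × €7.88 = €874,916.40.
EBIT = €874,916.40 − €676,600 = €198,316.40.
So DOL = total CM / EBIT = €874,916.40 / €198,316.40 = 4.4117.
So EBIT moves 4.4117 × (+14.3%) = +63.1%.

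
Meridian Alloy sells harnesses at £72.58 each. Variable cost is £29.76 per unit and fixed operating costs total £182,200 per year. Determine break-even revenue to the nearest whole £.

£308,829

CM per unit = £72.58 − £29.76 = £42.82; CM ratio = £42.82 / £72.58 = 0.5900.
Break-even sales = FC ÷ CM ratio = £182,200 × £72.58 / £42.82 = £308,829.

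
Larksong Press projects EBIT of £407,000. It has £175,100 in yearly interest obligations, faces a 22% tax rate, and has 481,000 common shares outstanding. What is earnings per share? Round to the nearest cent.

Pre-tax income = £407,000 − £175,100.00 = £231,900.00.
After tax at 22%: net income = £231,900.00 × 0.78 = £180,882.00.
EPS = £180,882.00 ÷ 481,000 = £0.38.

£0.38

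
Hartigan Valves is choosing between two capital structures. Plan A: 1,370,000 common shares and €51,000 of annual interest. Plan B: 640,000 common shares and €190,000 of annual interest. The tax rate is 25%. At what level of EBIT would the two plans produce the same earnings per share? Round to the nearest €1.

At indifference, (EBIT − 51,000)(1 − t)/1,370,000 = (EBIT − 190,000)(1 − t)/640,000.
The (1 − t) factor cancels: (EBIT − 51,000) × 640,000 = (EBIT − 190,000) × 1,370,000.
Solving, EBIT = (190,000·1,370,000 − 51,000·640,000) / (1,370,000 − 640,000) = 227,660,000,000 / 730,000 = 311,863.01.

€311,863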